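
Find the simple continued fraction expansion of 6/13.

[0; 2, 6]

Run the Euclidean algorithm on 6 and 13; the successive quotients are the partial quotients a_0, a_1, ... (each step inverts the fractional part left over by the previous one):
  6 = 0*13 + 6, so a_0 = 0.
  13 = 2*6 + 1, so a_1 = 2.
  6 = 6*1 + 0, so a_2 = 6.
The remainder reaches 0 after 3 divisions, so the expansion has 3 partial quotients, read off in order.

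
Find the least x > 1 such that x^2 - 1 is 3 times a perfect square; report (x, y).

First expand sqrt(3) as a continued fraction. With x_i = (sqrt(3) + m_i)/d_i and (m_0, d_0) = (0, 1): a_0 = floor(sqrt(3)) = 1, since 1^2 = 1 <= 3 < 4 = 2^2.
Iterate m_{i+1} = d_i*a_i - m_i, d_{i+1} = (3 - m_{i+1}^2)/d_i, a_{i+1} = floor((a_0 + m_{i+1})/d_{i+1}):
  m_1 = 1*1 - 0 = 1, d_1 = (3 - 1^2)/1 = 2/1 = 2, a_1 = floor((1 + 1)/2) = 1.
  m_2 = 2*1 - 1 = 1, d_2 = (3 - 1^2)/2 = 2/2 = 1, a_2 = floor((1 + 1)/1) = 2.
  m_3 = 1*2 - 1 = 1, d_3 = (3 - 1^2)/1 = 2/1 = 2: (m_3, d_3) = (m_1, d_1) = (1, 2), so from here the quotients repeat a_1, a_2; the period length is 2.
So sqrt(3) = [1; (1, 2)] with period length k = 2.
k is even, so the fundamental solution of x^2 - 3y^2 = 1 is (p_{k-1}, q_{k-1}) = (p_1, q_1); compute convergents through index 1.
Convergents (p_i = a_i*p_{i-1} + p_{i-2}, q_i = a_i*q_{i-1} + q_{i-2} with p_{-2}=0, p_{-1}=1, q_{-2}=1, q_{-1}=0):
  i=0: a_0=1, p_0 = 1*1 + 0 = 1, q_0 = 1*0 + 1 = 1.
  i=1: a_1=1, p_1 = 1*1 + 1 = 2, q_1 = 1*1 + 0 = 1.
Check: 2^2 - 3*1^2 = 4 - 3 = 1, so (x, y) = (2, 1) solves the equation, and by the theorem it is the least positive solution.

(x, y) = (2, 1)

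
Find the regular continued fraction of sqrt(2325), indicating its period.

Write x_i = (sqrt(2325) + m_i)/d_i with (m_0, d_0) = (0, 1). a_0 = floor(sqrt(2325)) = 48, since 48^2 = 2304 <= 2325 < 2401 = 49^2.
Iterate m_{i+1} = d_i*a_i - m_i, d_{i+1} = (2325 - m_{i+1}^2)/d_i, a_{i+1} = floor((a_0 + m_{i+1})/d_{i+1}):
  m_1 = 1*48 - 0 = 48, d_1 = (2325 - 48^2)/1 = 21/1 = 21, a_1 = floor((48 + 48)/21) = 4.
  m_2 = 21*4 - 48 = 36, d_2 = (2325 - 36^2)/21 = 1029/21 = 49, a_2 = floor((48 + 36)/49) = 1.
  m_3 = 49*1 - 36 = 13, d_3 = (2325 - 13^2)/49 = 2156/49 = 44, a_3 = floor((48 + 13)/44) = 1.
  m_4 = 44*1 - 13 = 31, d_4 = (2325 - 31^2)/44 = 1364/44 = 31, a_4 = floor((48 + 31)/31) = 2.
  m_5 = 31*2 - 31 = 31, d_5 = (2325 - 31^2)/31 = 1364/31 = 44, a_5 = floor((48 + 31)/44) = 1.
  m_6 = 44*1 - 31 = 13, d_6 = (2325 - 13^2)/44 = 2156/44 = 49, a_6 = floor((48 + 13)/49) = 1.
  m_7 = 49*1 - 13 = 36, d_7 = (2325 - 36^2)/49 = 1029/49 = 21, a_7 = floor((48 + 36)/21) = 4.
  m_8 = 21*4 - 36 = 48, d_8 = (2325 - 48^2)/21 = 21/21 = 1, a_8 = floor((48 + 48)/1) = 96.
  m_9 = 1*96 - 48 = 48, d_9 = (2325 - 48^2)/1 = 21/1 = 21: (m_9, d_9) = (m_1, d_1) = (48, 21), so from here the quotients repeat a_1, ..., a_8; the period length is 8.
Hence the expansion of sqrt(2325) is a_0 = 48 followed by the repeating block 4, 1, 1, 2, 1, 1, 4, 96 (period 8).

[48; (4, 1, 1, 2, 1, 1, 4, 96)]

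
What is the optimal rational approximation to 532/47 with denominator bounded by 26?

Expand x = 532/47 as a continued fraction with the Euclidean algorithm:
  532 = 11*47 + 15, so a_0 = 11.
  47 = 3*15 + 2, so a_1 = 3.
  15 = 7*2 + 1, so a_2 = 7.
  2 = 2*1 + 0, so a_3 = 2.
so x = [11; 3, 7, 2].
Convergents (p_i = a_i*p_{i-1} + p_{i-2}, q_i = a_i*q_{i-1} + q_{i-2} with p_{-2}=0, p_{-1}=1, q_{-2}=1, q_{-1}=0), until the denominator exceeds 26:
  i=0: a_0=11, p_0 = 11*1 + 0 = 11, q_0 = 11*0 + 1 = 1.
  i=1: a_1=3, p_1 = 3*11 + 1 = 34, q_1 = 3*1 + 0 = 3.
  i=2: a_2=7, p_2 = 7*34 + 11 = 249, q_2 = 7*3 + 1 = 22.
  i=3: a_3=2, p_3 = 2*249 + 34 = 532, q_3 = 2*22 + 3 = 47.
q_3 = 47 > 26, so the last convergent with denominator <= 26 is p_2/q_2 = 249/22.
The closest fraction with denominator <= 26 is either p_2/q_2 or the intermediate fraction (k*p_2 + p_1)/(k*q_2 + q_1) with the largest k >= 1 whose denominator stays <= 26; these approach x as k grows, and every other convergent or intermediate fraction in range is farther away.
Largest k: floor((26 - q_1)/q_2) = floor((26 - 3)/22) = 1.
That gives (1*249 + 34)/(1*22 + 3) = 283/25.
Compare the errors: |x - 249/22| = |532*22 - 249*47|/(47*22) = 1/1034, and |x - 283/25| = |532*25 - 283*47|/(47*25) = 1/1175.
Cross-multiplying, 1*1034 = 1034 < 1175 = 1*1175, so 1/1175 is smaller: the intermediate fraction 283/25 is closer to x than 249/22.

283/25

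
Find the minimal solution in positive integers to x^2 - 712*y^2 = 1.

First expand sqrt(712) as a continued fraction. With x_i = (sqrt(712) + m_i)/d_i and (m_0, d_0) = (0, 1): a_0 = floor(sqrt(712)) = 26, since 26^2 = 676 <= 712 < 729 = 27^2.
Iterate m_{i+1} = d_i*a_i - m_i, d_{i+1} = (712 - m_{i+1}^2)/d_i, a_{i+1} = floor((a_0 + m_{i+1})/d_{i+1}):
  m_1 = 1*26 - 0 = 26, d_1 = (712 - 26^2)/1 = 36/1 = 36, a_1 = floor((26 + 26)/36) = 1.
  m_2 = 36*1 - 26 = 10, d_2 = (712 - 10^2)/36 = 612/36 = 17, a_2 = floor((26 + 10)/17) = 2.
  m_3 = 17*2 - 10 = 24, d_3 = (712 - 24^2)/17 = 136/17 = 8, a_3 = floor((26 + 24)/8) = 6.
  m_4 = 8*6 - 24 = 24, d_4 = (712 - 24^2)/8 = 136/8 = 17, a_4 = floor((26 + 24)/17) = 2.
  m_5 = 17*2 - 24 = 10, d_5 = (712 - 10^2)/17 = 612/17 = 36, a_5 = floor((26 + 10)/36) = 1.
  m_6 = 36*1 - 10 = 26, d_6 = (712 - 26^2)/36 = 36/36 = 1, a_6 = floor((26 + 26)/1) = 52.
  m_7 = 1*52 - 26 = 26, d_7 = (712 - 26^2)/1 = 36/1 = 36: (m_7, d_7) = (m_1, d_1) = (26, 36), so from here the quotients repeat a_1, ..., a_6; the period length is 6.
So sqrt(712) = [26; (1, 2, 6, 2, 1, 52)] with period length k = 6.
k is even, so the fundamental solution of x^2 - 712y^2 = 1 is (p_{k-1}, q_{k-1}) = (p_5, q_5); compute convergents through index 5.
Convergents (p_i = a_i*p_{i-1} + p_{i-2}, q_i = a_i*q_{i-1} + q_{i-2} with p_{-2}=0, p_{-1}=1, q_{-2}=1, q_{-1}=0):
  i=0: a_0=26, p_0 = 26*1 + 0 = 26, q_0 = 26*0 + 1 = 1.
  i=1: a_1=1, p_1 = 1*26 + 1 = 27, q_1 = 1*1 + 0 = 1.
  i=2: a_2=2, p_2 = 2*27 + 26 = 80, q_2 = 2*1 + 1 = 3.
  i=3: a_3=6, p_3 = 6*80 + 27 = 507, q_3 = 6*3 + 1 = 19.
  i=4: a_4=2, p_4 = 2*507 + 80 = 1094, q_4 = 2*19 + 3 = 41.
  i=5: a_5=1, p_5 = 1*1094 + 507 = 1601, q_5 = 1*41 + 19 = 60.
Check: 1601^2 - 712*60^2 = 2563201 - 2563200 = 1, so (x, y) = (1601, 60) solves the equation, and by the theorem it is the least positive solution.

(x, y) = (1601, 60)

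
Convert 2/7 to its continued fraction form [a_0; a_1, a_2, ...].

Run the Euclidean algorithm on 2 and 7; the successive quotients are the partial quotients a_0, a_1, ... (each step inverts the fractional part left over by the previous one):
  2 = 0*7 + 2, so a_0 = 0.
  7 = 3*2 + 1, so a_1 = 3.
  2 = 2*1 + 0, so a_2 = 2.
The remainder reaches 0 after 3 divisions, so the expansion has 3 partial quotients, read off in order.

[0; 3, 2]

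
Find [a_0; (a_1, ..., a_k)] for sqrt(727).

[26; (1, 25, 1, 52)]

Write x_i = (sqrt(727) + m_i)/d_i with (m_0, d_0) = (0, 1). a_0 = floor(sqrt(727)) = 26, since 26^2 = 676 <= 727 < 729 = 27^2.
Iterate m_{i+1} = d_i*a_i - m_i, d_{i+1} = (727 - m_{i+1}^2)/d_i, a_{i+1} = floor((a_0 + m_{i+1})/d_{i+1}):
  m_1 = 1*26 - 0 = 26, d_1 = (727 - 26^2)/1 = 51/1 = 51, a_1 = floor((26 + 26)/51) = 1.
  m_2 = 51*1 - 26 = 25, d_2 = (727 - 25^2)/51 = 102/51 = 2, a_2 = floor((26 + 25)/2) = 25.
  m_3 = 2*25 - 25 = 25, d_3 = (727 - 25^2)/2 = 102/2 = 51, a_3 = floor((26 + 25)/51) = 1.
  m_4 = 51*1 - 25 = 26, d_4 = (727 - 26^2)/51 = 51/51 = 1, a_4 = floor((26 + 26)/1) = 52.
  m_5 = 1*52 - 26 = 26, d_5 = (727 - 26^2)/1 = 51/1 = 51: (m_5, d_5) = (m_1, d_1) = (26, 51), so from here the quotients repeat a_1, ..., a_4; the period length is 4.
Hence the expansion of sqrt(727) is a_0 = 26 followed by the repeating block 1, 25, 1, 52 (period 4).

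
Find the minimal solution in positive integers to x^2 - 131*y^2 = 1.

First expand sqrt(131) as a continued fraction. With x_i = (sqrt(131) + m_i)/d_i and (m_0, d_0) = (0, 1): a_0 = floor(sqrt(131)) = 11, since 11^2 = 121 <= 131 < 144 = 12^2.
Iterate m_{i+1} = d_i*a_i - m_i, d_{i+1} = (131 - m_{i+1}^2)/d_i, a_{i+1} = floor((a_0 + m_{i+1})/d_{i+1}):
  m_1 = 1*11 - 0 = 11, d_1 = (131 - 11^2)/1 = 10/1 = 10, a_1 = floor((11 + 11)/10) = 2.
  m_2 = 10*2 - 11 = 9, d_2 = (131 - 9^2)/10 = 50/10 = 5, a_2 = floor((11 + 9)/5) = 4.
  m_3 = 5*4 - 9 = 11, d_3 = (131 - 11^2)/5 = 10/5 = 2, a_3 = floor((11 + 11)/2) = 11.
  m_4 = 2*11 - 11 = 11, d_4 = (131 - 11^2)/2 = 10/2 = 5, a_4 = floor((11 + 11)/5) = 4.
  m_5 = 5*4 - 11 = 9, d_5 = (131 - 9^2)/5 = 50/5 = 10, a_5 = floor((11 + 9)/10) = 2.
  m_6 = 10*2 - 9 = 11, d_6 = (131 - 11^2)/10 = 10/10 = 1, a_6 = floor((11 + 11)/1) = 22.
  m_7 = 1*22 - 11 = 11, d_7 = (131 - 11^2)/1 = 10/1 = 10: (m_7, d_7) = (m_1, d_1) = (11, 10), so from here the quotients repeat a_1, ..., a_6; the period length is 6.
So sqrt(131) = [11; (2, 4, 11, 4, 2, 22)] with period length k = 6.
k is even, so the fundamental solution of x^2 - 131y^2 = 1 is (p_{k-1}, q_{k-1}) = (p_5, q_5); compute convergents through index 5.
Convergents (p_i = a_i*p_{i-1} + p_{i-2}, q_i = a_i*q_{i-1} + q_{i-2} with p_{-2}=0, p_{-1}=1, q_{-2}=1, q_{-1}=0):
  i=0: a_0=11, p_0 = 11*1 + 0 = 11, q_0 = 11*0 + 1 = 1.
  i=1: a_1=2, p_1 = 2*11 + 1 = 23, q_1 = 2*1 + 0 = 2.
  i=2: a_2=4, p_2 = 4*23 + 11 = 103, q_2 = 4*2 + 1 = 9.
  i=3: a_3=11, p_3 = 11*103 + 23 = 1156, q_3 = 11*9 + 2 = 101.
  i=4: a_4=4, p_4 = 4*1156 + 103 = 4727, q_4 = 4*101 + 9 = 413.
  i=5: a_5=2, p_5 = 2*4727 + 1156 = 10610, q_5 = 2*413 + 101 = 927.
Check: 10610^2 - 131*927^2 = 112572100 - 112572099 = 1, so (x, y) = (10610, 927) solves the equation, and by the theorem it is the least positive solution.

(x, y) = (10610, 927)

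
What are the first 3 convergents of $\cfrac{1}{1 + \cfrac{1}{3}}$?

Using the convergent recurrence p_i = a_i*p_{i-1} + p_{i-2}, q_i = a_i*q_{i-1} + q_{i-2} with p_{-2}=0, p_{-1}=1, q_{-2}=1, q_{-1}=0:
  i=0: a_0=0, p_0 = 0*1 + 0 = 0, q_0 = 0*0 + 1 = 1.
  i=1: a_1=1, p_1 = 1*0 + 1 = 1, q_1 = 1*1 + 0 = 1.
  i=2: a_2=3, p_2 = 3*1 + 0 = 3, q_2 = 3*1 + 1 = 4.

0/1, 1/1, 3/4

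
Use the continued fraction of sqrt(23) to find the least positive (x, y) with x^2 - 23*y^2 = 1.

(x, y) = (24, 5)

First expand sqrt(23) as a continued fraction. With x_i = (sqrt(23) + m_i)/d_i and (m_0, d_0) = (0, 1): a_0 = floor(sqrt(23)) = 4, since 4^2 = 16 <= 23 < 25 = 5^2.
Iterate m_{i+1} = d_i*a_i - m_i, d_{i+1} = (23 - m_{i+1}^2)/d_i, a_{i+1} = floor((a_0 + m_{i+1})/d_{i+1}):
  m_1 = 1*4 - 0 = 4, d_1 = (23 - 4^2)/1 = 7/1 = 7, a_1 = floor((4 + 4)/7) = 1.
  m_2 = 7*1 - 4 = 3, d_2 = (23 - 3^2)/7 = 14/7 = 2, a_2 = floor((4 + 3)/2) = 3.
  m_3 = 2*3 - 3 = 3, d_3 = (23 - 3^2)/2 = 14/2 = 7, a_3 = floor((4 + 3)/7) = 1.
  m_4 = 7*1 - 3 = 4, d_4 = (23 - 4^2)/7 = 7/7 = 1, a_4 = floor((4 + 4)/1) = 8.
  m_5 = 1*8 - 4 = 4, d_5 = (23 - 4^2)/1 = 7/1 = 7: (m_5, d_5) = (m_1, d_1) = (4, 7), so from here the quotients repeat a_1, ..., a_4; the period length is 4.
So sqrt(23) = [4; (1, 3, 1, 8)] with period length k = 4.
k is even, so the fundamental solution of x^2 - 23y^2 = 1 is (p_{k-1}, q_{k-1}) = (p_3, q_3); compute convergents through index 3.
Convergents (p_i = a_i*p_{i-1} + p_{i-2}, q_i = a_i*q_{i-1} + q_{i-2} with p_{-2}=0, p_{-1}=1, q_{-2}=1, q_{-1}=0):
  i=0: a_0=4, p_0 = 4*1 + 0 = 4, q_0 = 4*0 + 1 = 1.
  i=1: a_1=1, p_1 = 1*4 + 1 = 5, q_1 = 1*1 + 0 = 1.
  i=2: a_2=3, p_2 = 3*5 + 4 = 19, q_2 = 3*1 + 1 = 4.
  i=3: a_3=1, p_3 = 1*19 + 5 = 24, q_3 = 1*4 + 1 = 5.
Check: 24^2 - 23*5^2 = 576 - 575 = 1, so (x, y) = (24, 5) solves the equation, and by the theorem it is the least positive solution.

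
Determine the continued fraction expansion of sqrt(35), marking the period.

Write x_i = (sqrt(35) + m_i)/d_i with (m_0, d_0) = (0, 1). a_0 = floor(sqrt(35)) = 5, since 5^2 = 25 <= 35 < 36 = 6^2.
Iterate m_{i+1} = d_i*a_i - m_i, d_{i+1} = (35 - m_{i+1}^2)/d_i, a_{i+1} = floor((a_0 + m_{i+1})/d_{i+1}):
  m_1 = 1*5 - 0 = 5, d_1 = (35 - 5^2)/1 = 10/1 = 10, a_1 = floor((5 + 5)/10) = 1.
  m_2 = 10*1 - 5 = 5, d_2 = (35 - 5^2)/10 = 10/10 = 1, a_2 = floor((5 + 5)/1) = 10.
  m_3 = 1*10 - 5 = 5, d_3 = (35 - 5^2)/1 = 10/1 = 10: (m_3, d_3) = (m_1, d_1) = (5, 10), so from here the quotients repeat a_1, a_2; the period length is 2.
Hence the expansion of sqrt(35) is a_0 = 5 followed by the repeating block 1, 10 (period 2).

[5; (1, 10)]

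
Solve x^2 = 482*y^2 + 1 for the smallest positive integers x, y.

First expand sqrt(482) as a continued fraction. With x_i = (sqrt(482) + m_i)/d_i and (m_0, d_0) = (0, 1): a_0 = floor(sqrt(482)) = 21, since 21^2 = 441 <= 482 < 484 = 22^2.
Iterate m_{i+1} = d_i*a_i - m_i, d_{i+1} = (482 - m_{i+1}^2)/d_i, a_{i+1} = floor((a_0 + m_{i+1})/d_{i+1}):
  m_1 = 1*21 - 0 = 21, d_1 = (482 - 21^2)/1 = 41/1 = 41, a_1 = floor((21 + 21)/41) = 1.
  m_2 = 41*1 - 21 = 20, d_2 = (482 - 20^2)/41 = 82/41 = 2, a_2 = floor((21 + 20)/2) = 20.
  m_3 = 2*20 - 20 = 20, d_3 = (482 - 20^2)/2 = 82/2 = 41, a_3 = floor((21 + 20)/41) = 1.
  m_4 = 41*1 - 20 = 21, d_4 = (482 - 21^2)/41 = 41/41 = 1, a_4 = floor((21 + 21)/1) = 42.
  m_5 = 1*42 - 21 = 21, d_5 = (482 - 21^2)/1 = 41/1 = 41: (m_5, d_5) = (m_1, d_1) = (21, 41), so from here the quotients repeat a_1, ..., a_4; the period length is 4.
So sqrt(482) = [21; (1, 20, 1, 42)] with period length k = 4.
k is even, so the fundamental solution of x^2 - 482y^2 = 1 is (p_{k-1}, q_{k-1}) = (p_3, q_3); compute convergents through index 3.
Convergents (p_i = a_i*p_{i-1} + p_{i-2}, q_i = a_i*q_{i-1} + q_{i-2} with p_{-2}=0, p_{-1}=1, q_{-2}=1, q_{-1}=0):
  i=0: a_0=21, p_0 = 21*1 + 0 = 21, q_0 = 21*0 + 1 = 1.
  i=1: a_1=1, p_1 = 1*21 + 1 = 22, q_1 = 1*1 + 0 = 1.
  i=2: a_2=20, p_2 = 20*22 + 21 = 461, q_2 = 20*1 + 1 = 21.
  i=3: a_3=1, p_3 = 1*461 + 22 = 483, q_3 = 1*21 + 1 = 22.
Check: 483^2 - 482*22^2 = 233289 - 233288 = 1, so (x, y) = (483, 22) solves the equation, and by the theorem it is the least positive solution.

(x, y) = (483, 22)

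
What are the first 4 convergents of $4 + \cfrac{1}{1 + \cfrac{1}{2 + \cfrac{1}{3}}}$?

4/1, 5/1, 14/3, 47/10

Using the convergent recurrence p_i = a_i*p_{i-1} + p_{i-2}, q_i = a_i*q_{i-1} + q_{i-2} with p_{-2}=0, p_{-1}=1, q_{-2}=1, q_{-1}=0:
  i=0: a_0=4, p_0 = 4*1 + 0 = 4, q_0 = 4*0 + 1 = 1.
  i=1: a_1=1, p_1 = 1*4 + 1 = 5, q_1 = 1*1 + 0 = 1.
  i=2: a_2=2, p_2 = 2*5 + 4 = 14, q_2 = 2*1 + 1 = 3.
  i=3: a_3=3, p_3 = 3*14 + 5 = 47, q_3 = 3*3 + 1 = 10.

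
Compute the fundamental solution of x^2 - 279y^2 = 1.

First expand sqrt(279) as a continued fraction. With x_i = (sqrt(279) + m_i)/d_i and (m_0, d_0) = (0, 1): a_0 = floor(sqrt(279)) = 16, since 16^2 = 256 <= 279 < 289 = 17^2.
Iterate m_{i+1} = d_i*a_i - m_i, d_{i+1} = (279 - m_{i+1}^2)/d_i, a_{i+1} = floor((a_0 + m_{i+1})/d_{i+1}):
  m_1 = 1*16 - 0 = 16, d_1 = (279 - 16^2)/1 = 23/1 = 23, a_1 = floor((16 + 16)/23) = 1.
  m_2 = 23*1 - 16 = 7, d_2 = (279 - 7^2)/23 = 230/23 = 10, a_2 = floor((16 + 7)/10) = 2.
  m_3 = 10*2 - 7 = 13, d_3 = (279 - 13^2)/10 = 110/10 = 11, a_3 = floor((16 + 13)/11) = 2.
  m_4 = 11*2 - 13 = 9, d_4 = (279 - 9^2)/11 = 198/11 = 18, a_4 = floor((16 + 9)/18) = 1.
  m_5 = 18*1 - 9 = 9, d_5 = (279 - 9^2)/18 = 198/18 = 11, a_5 = floor((16 + 9)/11) = 2.
  m_6 = 11*2 - 9 = 13, d_6 = (279 - 13^2)/11 = 110/11 = 10, a_6 = floor((16 + 13)/10) = 2.
  m_7 = 10*2 - 13 = 7, d_7 = (279 - 7^2)/10 = 230/10 = 23, a_7 = floor((16 + 7)/23) = 1.
  m_8 = 23*1 - 7 = 16, d_8 = (279 - 16^2)/23 = 23/23 = 1, a_8 = floor((16 + 16)/1) = 32.
  m_9 = 1*32 - 16 = 16, d_9 = (279 - 16^2)/1 = 23/1 = 23: (m_9, d_9) = (m_1, d_1) = (16, 23), so from here the quotients repeat a_1, ..., a_8; the period length is 8.
So sqrt(279) = [16; (1, 2, 2, 1, 2, 2, 1, 32)] with period length k = 8.
k is even, so the fundamental solution of x^2 - 279y^2 = 1 is (p_{k-1}, q_{k-1}) = (p_7, q_7); compute convergents through index 7.
Convergents (p_i = a_i*p_{i-1} + p_{i-2}, q_i = a_i*q_{i-1} + q_{i-2} with p_{-2}=0, p_{-1}=1, q_{-2}=1, q_{-1}=0):
  i=0: a_0=16, p_0 = 16*1 + 0 = 16, q_0 = 16*0 + 1 = 1.
  i=1: a_1=1, p_1 = 1*16 + 1 = 17, q_1 = 1*1 + 0 = 1.
  i=2: a_2=2, p_2 = 2*17 + 16 = 50, q_2 = 2*1 + 1 = 3.
  i=3: a_3=2, p_3 = 2*50 + 17 = 117, q_3 = 2*3 + 1 = 7.
  i=4: a_4=1, p_4 = 1*117 + 50 = 167, q_4 = 1*7 + 3 = 10.
  i=5: a_5=2, p_5 = 2*167 + 117 = 451, q_5 = 2*10 + 7 = 27.
  i=6: a_6=2, p_6 = 2*451 + 167 = 1069, q_6 = 2*27 + 10 = 64.
  i=7: a_7=1, p_7 = 1*1069 + 451 = 1520, q_7 = 1*64 + 27 = 91.
Check: 1520^2 - 279*91^2 = 2310400 - 2310399 = 1, so (x, y) = (1520, 91) solves the equation, and by the theorem it is the least positive solution.

(x, y) = (1520, 91)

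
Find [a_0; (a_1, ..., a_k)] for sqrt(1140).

[33; (1, 3, 4, 3, 1, 66)]

Write x_i = (sqrt(1140) + m_i)/d_i with (m_0, d_0) = (0, 1). a_0 = floor(sqrt(1140)) = 33, since 33^2 = 1089 <= 1140 < 1156 = 34^2.
Iterate m_{i+1} = d_i*a_i - m_i, d_{i+1} = (1140 - m_{i+1}^2)/d_i, a_{i+1} = floor((a_0 + m_{i+1})/d_{i+1}):
  m_1 = 1*33 - 0 = 33, d_1 = (1140 - 33^2)/1 = 51/1 = 51, a_1 = floor((33 + 33)/51) = 1.
  m_2 = 51*1 - 33 = 18, d_2 = (1140 - 18^2)/51 = 816/51 = 16, a_2 = floor((33 + 18)/16) = 3.
  m_3 = 16*3 - 18 = 30, d_3 = (1140 - 30^2)/16 = 240/16 = 15, a_3 = floor((33 + 30)/15) = 4.
  m_4 = 15*4 - 30 = 30, d_4 = (1140 - 30^2)/15 = 240/15 = 16, a_4 = floor((33 + 30)/16) = 3.
  m_5 = 16*3 - 30 = 18, d_5 = (1140 - 18^2)/16 = 816/16 = 51, a_5 = floor((33 + 18)/51) = 1.
  m_6 = 51*1 - 18 = 33, d_6 = (1140 - 33^2)/51 = 51/51 = 1, a_6 = floor((33 + 33)/1) = 66.
  m_7 = 1*66 - 33 = 33, d_7 = (1140 - 33^2)/1 = 51/1 = 51: (m_7, d_7) = (m_1, d_1) = (33, 51), so from here the quotients repeat a_1, ..., a_6; the period length is 6.
Hence the expansion of sqrt(1140) is a_0 = 33 followed by the repeating block 1, 3, 4, 3, 1, 66 (period 6).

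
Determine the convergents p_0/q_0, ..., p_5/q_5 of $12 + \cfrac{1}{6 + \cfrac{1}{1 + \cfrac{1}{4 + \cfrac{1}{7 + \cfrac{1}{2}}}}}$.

12/1, 73/6, 85/7, 413/34, 2976/245, 6365/524

Using the convergent recurrence p_i = a_i*p_{i-1} + p_{i-2}, q_i = a_i*q_{i-1} + q_{i-2} with p_{-2}=0, p_{-1}=1, q_{-2}=1, q_{-1}=0:
  i=0: a_0=12, p_0 = 12*1 + 0 = 12, q_0 = 12*0 + 1 = 1.
  i=1: a_1=6, p_1 = 6*12 + 1 = 73, q_1 = 6*1 + 0 = 6.
  i=2: a_2=1, p_2 = 1*73 + 12 = 85, q_2 = 1*6 + 1 = 7.
  i=3: a_3=4, p_3 = 4*85 + 73 = 413, q_3 = 4*7 + 6 = 34.
  i=4: a_4=7, p_4 = 7*413 + 85 = 2976, q_4 = 7*34 + 7 = 245.
  i=5: a_5=2, p_5 = 2*2976 + 413 = 6365, q_5 = 2*245 + 34 = 524.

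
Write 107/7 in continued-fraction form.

Run the Euclidean algorithm on 107 and 7; the successive quotients are the partial quotients a_0, a_1, ... (each step inverts the fractional part left over by the previous one):
  107 = 15*7 + 2, so a_0 = 15.
  7 = 3*2 + 1, so a_1 = 3.
  2 = 2*1 + 0, so a_2 = 2.
The remainder reaches 0 after 3 divisions, so the expansion has 3 partial quotients, read off in order.

[15; 3, 2]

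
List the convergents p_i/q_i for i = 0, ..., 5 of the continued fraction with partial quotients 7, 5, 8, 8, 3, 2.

7/1, 36/5, 295/41, 2396/333, 7483/1040, 17362/2413

Using the convergent recurrence p_i = a_i*p_{i-1} + p_{i-2}, q_i = a_i*q_{i-1} + q_{i-2} with p_{-2}=0, p_{-1}=1, q_{-2}=1, q_{-1}=0:
  i=0: a_0=7, p_0 = 7*1 + 0 = 7, q_0 = 7*0 + 1 = 1.
  i=1: a_1=5, p_1 = 5*7 + 1 = 36, q_1 = 5*1 + 0 = 5.
  i=2: a_2=8, p_2 = 8*36 + 7 = 295, q_2 = 8*5 + 1 = 41.
  i=3: a_3=8, p_3 = 8*295 + 36 = 2396, q_3 = 8*41 + 5 = 333.
  i=4: a_4=3, p_4 = 3*2396 + 295 = 7483, q_4 = 3*333 + 41 = 1040.
  i=5: a_5=2, p_5 = 2*7483 + 2396 = 17362, q_5 = 2*1040 + 333 = 2413.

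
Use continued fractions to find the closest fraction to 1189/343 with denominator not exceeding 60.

Expand x = 1189/343 as a continued fraction with the Euclidean algorithm:
  1189 = 3*343 + 160, so a_0 = 3.
  343 = 2*160 + 23, so a_1 = 2.
  160 = 6*23 + 22, so a_2 = 6.
  23 = 1*22 + 1, so a_3 = 1.
  22 = 22*1 + 0, so a_4 = 22.
so x = [3; 2, 6, 1, 22].
Convergents (p_i = a_i*p_{i-1} + p_{i-2}, q_i = a_i*q_{i-1} + q_{i-2} with p_{-2}=0, p_{-1}=1, q_{-2}=1, q_{-1}=0), until the denominator exceeds 60:
  i=0: a_0=3, p_0 = 3*1 + 0 = 3, q_0 = 3*0 + 1 = 1.
  i=1: a_1=2, p_1 = 2*3 + 1 = 7, q_1 = 2*1 + 0 = 2.
  i=2: a_2=6, p_2 = 6*7 + 3 = 45, q_2 = 6*2 + 1 = 13.
  i=3: a_3=1, p_3 = 1*45 + 7 = 52, q_3 = 1*13 + 2 = 15.
  i=4: a_4=22, p_4 = 22*52 + 45 = 1189, q_4 = 22*15 + 13 = 343.
q_4 = 343 > 60, so the last convergent with denominator <= 60 is p_3/q_3 = 52/15.
The closest fraction with denominator <= 60 is either p_3/q_3 or the intermediate fraction (k*p_3 + p_2)/(k*q_3 + q_2) with the largest k >= 1 whose denominator stays <= 60; these approach x as k grows, and every other convergent or intermediate fraction in range is farther away.
Largest k: floor((60 - q_2)/q_3) = floor((60 - 13)/15) = 3.
That gives (3*52 + 45)/(3*15 + 13) = 201/58.
Compare the errors: |x - 52/15| = |1189*15 - 52*343|/(343*15) = 1/5145, and |x - 201/58| = |1189*58 - 201*343|/(343*58) = 19/19894.
Cross-multiplying, 1*19894 = 19894 < 97755 = 19*5145, so 1/5145 is smaller: the convergent 52/15 is closer to x than 201/58.

52/15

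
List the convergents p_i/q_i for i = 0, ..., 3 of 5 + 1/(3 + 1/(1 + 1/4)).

Using the convergent recurrence p_i = a_i*p_{i-1} + p_{i-2}, q_i = a_i*q_{i-1} + q_{i-2} with p_{-2}=0, p_{-1}=1, q_{-2}=1, q_{-1}=0:
  i=0: a_0=5, p_0 = 5*1 + 0 = 5, q_0 = 5*0 + 1 = 1.
  i=1: a_1=3, p_1 = 3*5 + 1 = 16, q_1 = 3*1 + 0 = 3.
  i=2: a_2=1, p_2 = 1*16 + 5 = 21, q_2 = 1*3 + 1 = 4.
  i=3: a_3=4, p_3 = 4*21 + 16 = 100, q_3 = 4*4 + 3 = 19.

5/1, 16/3, 21/4, 100/19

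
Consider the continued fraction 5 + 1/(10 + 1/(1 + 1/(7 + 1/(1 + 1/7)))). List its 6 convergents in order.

5/1, 51/10, 56/11, 443/87, 499/98, 3936/773

Using the convergent recurrence p_i = a_i*p_{i-1} + p_{i-2}, q_i = a_i*q_{i-1} + q_{i-2} with p_{-2}=0, p_{-1}=1, q_{-2}=1, q_{-1}=0:
  i=0: a_0=5, p_0 = 5*1 + 0 = 5, q_0 = 5*0 + 1 = 1.
  i=1: a_1=10, p_1 = 10*5 + 1 = 51, q_1 = 10*1 + 0 = 10.
  i=2: a_2=1, p_2 = 1*51 + 5 = 56, q_2 = 1*10 + 1 = 11.
  i=3: a_3=7, p_3 = 7*56 + 51 = 443, q_3 = 7*11 + 10 = 87.
  i=4: a_4=1, p_4 = 1*443 + 56 = 499, q_4 = 1*87 + 11 = 98.
  i=5: a_5=7, p_5 = 7*499 + 443 = 3936, q_5 = 7*98 + 87 = 773.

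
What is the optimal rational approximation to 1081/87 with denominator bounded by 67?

584/47

Expand x = 1081/87 as a continued fraction with the Euclidean algorithm:
  1081 = 12*87 + 37, so a_0 = 12.
  87 = 2*37 + 13, so a_1 = 2.
  37 = 2*13 + 11, so a_2 = 2.
  13 = 1*11 + 2, so a_3 = 1.
  11 = 5*2 + 1, so a_4 = 5.
  2 = 2*1 + 0, so a_5 = 2.
so x = [12; 2, 2, 1, 5, 2].
Convergents (p_i = a_i*p_{i-1} + p_{i-2}, q_i = a_i*q_{i-1} + q_{i-2} with p_{-2}=0, p_{-1}=1, q_{-2}=1, q_{-1}=0), until the denominator exceeds 67:
  i=0: a_0=12, p_0 = 12*1 + 0 = 12, q_0 = 12*0 + 1 = 1.
  i=1: a_1=2, p_1 = 2*12 + 1 = 25, q_1 = 2*1 + 0 = 2.
  i=2: a_2=2, p_2 = 2*25 + 12 = 62, q_2 = 2*2 + 1 = 5.
  i=3: a_3=1, p_3 = 1*62 + 25 = 87, q_3 = 1*5 + 2 = 7.
  i=4: a_4=5, p_4 = 5*87 + 62 = 497, q_4 = 5*7 + 5 = 40.
  i=5: a_5=2, p_5 = 2*497 + 87 = 1081, q_5 = 2*40 + 7 = 87.
q_5 = 87 > 67, so the last convergent with denominator <= 67 is p_4/q_4 = 497/40.
The closest fraction with denominator <= 67 is either p_4/q_4 or the intermediate fraction (k*p_4 + p_3)/(k*q_4 + q_3) with the largest k >= 1 whose denominator stays <= 67; these approach x as k grows, and every other convergent or intermediate fraction in range is farther away.
Largest k: floor((67 - q_3)/q_4) = floor((67 - 7)/40) = 1.
That gives (1*497 + 87)/(1*40 + 7) = 584/47.
Compare the errors: |x - 497/40| = |1081*40 - 497*87|/(87*40) = 1/3480, and |x - 584/47| = |1081*47 - 584*87|/(87*47) = 1/4089.
Cross-multiplying, 1*3480 = 3480 < 4089 = 1*4089, so 1/4089 is smaller: the intermediate fraction 584/47 is closer to x than 497/40.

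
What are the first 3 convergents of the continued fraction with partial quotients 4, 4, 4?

Using the convergent recurrence p_i = a_i*p_{i-1} + p_{i-2}, q_i = a_i*q_{i-1} + q_{i-2} with p_{-2}=0, p_{-1}=1, q_{-2}=1, q_{-1}=0:
  i=0: a_0=4, p_0 = 4*1 + 0 = 4, q_0 = 4*0 + 1 = 1.
  i=1: a_1=4, p_1 = 4*4 + 1 = 17, q_1 = 4*1 + 0 = 4.
  i=2: a_2=4, p_2 = 4*17 + 4 = 72, q_2 = 4*4 + 1 = 17.

4/1, 17/4, 72/17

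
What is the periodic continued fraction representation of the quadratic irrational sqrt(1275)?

Write x_i = (sqrt(1275) + m_i)/d_i with (m_0, d_0) = (0, 1). a_0 = floor(sqrt(1275)) = 35, since 35^2 = 1225 <= 1275 < 1296 = 36^2.
Iterate m_{i+1} = d_i*a_i - m_i, d_{i+1} = (1275 - m_{i+1}^2)/d_i, a_{i+1} = floor((a_0 + m_{i+1})/d_{i+1}):
  m_1 = 1*35 - 0 = 35, d_1 = (1275 - 35^2)/1 = 50/1 = 50, a_1 = floor((35 + 35)/50) = 1.
  m_2 = 50*1 - 35 = 15, d_2 = (1275 - 15^2)/50 = 1050/50 = 21, a_2 = floor((35 + 15)/21) = 2.
  m_3 = 21*2 - 15 = 27, d_3 = (1275 - 27^2)/21 = 546/21 = 26, a_3 = floor((35 + 27)/26) = 2.
  m_4 = 26*2 - 27 = 25, d_4 = (1275 - 25^2)/26 = 650/26 = 25, a_4 = floor((35 + 25)/25) = 2.
  m_5 = 25*2 - 25 = 25, d_5 = (1275 - 25^2)/25 = 650/25 = 26, a_5 = floor((35 + 25)/26) = 2.
  m_6 = 26*2 - 25 = 27, d_6 = (1275 - 27^2)/26 = 546/26 = 21, a_6 = floor((35 + 27)/21) = 2.
  m_7 = 21*2 - 27 = 15, d_7 = (1275 - 15^2)/21 = 1050/21 = 50, a_7 = floor((35 + 15)/50) = 1.
  m_8 = 50*1 - 15 = 35, d_8 = (1275 - 35^2)/50 = 50/50 = 1, a_8 = floor((35 + 35)/1) = 70.
  m_9 = 1*70 - 35 = 35, d_9 = (1275 - 35^2)/1 = 50/1 = 50: (m_9, d_9) = (m_1, d_1) = (35, 50), so from here the quotients repeat a_1, ..., a_8; the period length is 8.
Hence the expansion of sqrt(1275) is a_0 = 35 followed by the repeating block 1, 2, 2, 2, 2, 2, 1, 70 (period 8).

[35; (1, 2, 2, 2, 2, 2, 1, 70)]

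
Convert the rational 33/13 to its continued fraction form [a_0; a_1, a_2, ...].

Run the Euclidean algorithm on 33 and 13; the successive quotients are the partial quotients a_0, a_1, ... (each step inverts the fractional part left over by the previous one):
  33 = 2*13 + 7, so a_0 = 2.
  13 = 1*7 + 6, so a_1 = 1.
  7 = 1*6 + 1, so a_2 = 1.
  6 = 6*1 + 0, so a_3 = 6.
The remainder reaches 0 after 4 divisions, so the expansion has 4 partial quotients, read off in order.

[2; 1, 1, 6]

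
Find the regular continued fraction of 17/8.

[2; 8]

Run the Euclidean algorithm on 17 and 8; the successive quotients are the partial quotients a_0, a_1, ... (each step inverts the fractional part left over by the previous one):
  17 = 2*8 + 1, so a_0 = 2.
  8 = 8*1 + 0, so a_1 = 8.
The remainder reaches 0 after 2 divisions, so the expansion has 2 partial quotients, read off in order.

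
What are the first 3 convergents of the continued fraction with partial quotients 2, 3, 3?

2/1, 7/3, 23/10

Using the convergent recurrence p_i = a_i*p_{i-1} + p_{i-2}, q_i = a_i*q_{i-1} + q_{i-2} with p_{-2}=0, p_{-1}=1, q_{-2}=1, q_{-1}=0:
  i=0: a_0=2, p_0 = 2*1 + 0 = 2, q_0 = 2*0 + 1 = 1.
  i=1: a_1=3, p_1 = 3*2 + 1 = 7, q_1 = 3*1 + 0 = 3.
  i=2: a_2=3, p_2 = 3*7 + 2 = 23, q_2 = 3*3 + 1 = 10.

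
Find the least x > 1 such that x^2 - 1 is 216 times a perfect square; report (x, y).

First expand sqrt(216) as a continued fraction. With x_i = (sqrt(216) + m_i)/d_i and (m_0, d_0) = (0, 1): a_0 = floor(sqrt(216)) = 14, since 14^2 = 196 <= 216 < 225 = 15^2.
Iterate m_{i+1} = d_i*a_i - m_i, d_{i+1} = (216 - m_{i+1}^2)/d_i, a_{i+1} = floor((a_0 + m_{i+1})/d_{i+1}):
  m_1 = 1*14 - 0 = 14, d_1 = (216 - 14^2)/1 = 20/1 = 20, a_1 = floor((14 + 14)/20) = 1.
  m_2 = 20*1 - 14 = 6, d_2 = (216 - 6^2)/20 = 180/20 = 9, a_2 = floor((14 + 6)/9) = 2.
  m_3 = 9*2 - 6 = 12, d_3 = (216 - 12^2)/9 = 72/9 = 8, a_3 = floor((14 + 12)/8) = 3.
  m_4 = 8*3 - 12 = 12, d_4 = (216 - 12^2)/8 = 72/8 = 9, a_4 = floor((14 + 12)/9) = 2.
  m_5 = 9*2 - 12 = 6, d_5 = (216 - 6^2)/9 = 180/9 = 20, a_5 = floor((14 + 6)/20) = 1.
  m_6 = 20*1 - 6 = 14, d_6 = (216 - 14^2)/20 = 20/20 = 1, a_6 = floor((14 + 14)/1) = 28.
  m_7 = 1*28 - 14 = 14, d_7 = (216 - 14^2)/1 = 20/1 = 20: (m_7, d_7) = (m_1, d_1) = (14, 20), so from here the quotients repeat a_1, ..., a_6; the period length is 6.
So sqrt(216) = [14; (1, 2, 3, 2, 1, 28)] with period length k = 6.
k is even, so the fundamental solution of x^2 - 216y^2 = 1 is (p_{k-1}, q_{k-1}) = (p_5, q_5); compute convergents through index 5.
Convergents (p_i = a_i*p_{i-1} + p_{i-2}, q_i = a_i*q_{i-1} + q_{i-2} with p_{-2}=0, p_{-1}=1, q_{-2}=1, q_{-1}=0):
  i=0: a_0=14, p_0 = 14*1 + 0 = 14, q_0 = 14*0 + 1 = 1.
  i=1: a_1=1, p_1 = 1*14 + 1 = 15, q_1 = 1*1 + 0 = 1.
  i=2: a_2=2, p_2 = 2*15 + 14 = 44, q_2 = 2*1 + 1 = 3.
  i=3: a_3=3, p_3 = 3*44 + 15 = 147, q_3 = 3*3 + 1 = 10.
  i=4: a_4=2, p_4 = 2*147 + 44 = 338, q_4 = 2*10 + 3 = 23.
  i=5: a_5=1, p_5 = 1*338 + 147 = 485, q_5 = 1*23 + 10 = 33.
Check: 485^2 - 216*33^2 = 235225 - 235224 = 1, so (x, y) = (485, 33) solves the equation, and by the theorem it is the least positive solution.

(x, y) = (485, 33)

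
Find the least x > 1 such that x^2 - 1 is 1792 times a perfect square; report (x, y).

First expand sqrt(1792) as a continued fraction. With x_i = (sqrt(1792) + m_i)/d_i and (m_0, d_0) = (0, 1): a_0 = floor(sqrt(1792)) = 42, since 42^2 = 1764 <= 1792 < 1849 = 43^2.
Iterate m_{i+1} = d_i*a_i - m_i, d_{i+1} = (1792 - m_{i+1}^2)/d_i, a_{i+1} = floor((a_0 + m_{i+1})/d_{i+1}):
  m_1 = 1*42 - 0 = 42, d_1 = (1792 - 42^2)/1 = 28/1 = 28, a_1 = floor((42 + 42)/28) = 3.
  m_2 = 28*3 - 42 = 42, d_2 = (1792 - 42^2)/28 = 28/28 = 1, a_2 = floor((42 + 42)/1) = 84.
  m_3 = 1*84 - 42 = 42, d_3 = (1792 - 42^2)/1 = 28/1 = 28: (m_3, d_3) = (m_1, d_1) = (42, 28), so from here the quotients repeat a_1, a_2; the period length is 2.
So sqrt(1792) = [42; (3, 84)] with period length k = 2.
k is even, so the fundamental solution of x^2 - 1792y^2 = 1 is (p_{k-1}, q_{k-1}) = (p_1, q_1); compute convergents through index 1.
Convergents (p_i = a_i*p_{i-1} + p_{i-2}, q_i = a_i*q_{i-1} + q_{i-2} with p_{-2}=0, p_{-1}=1, q_{-2}=1, q_{-1}=0):
  i=0: a_0=42, p_0 = 42*1 + 0 = 42, q_0 = 42*0 + 1 = 1.
  i=1: a_1=3, p_1 = 3*42 + 1 = 127, q_1 = 3*1 + 0 = 3.
Check: 127^2 - 1792*3^2 = 16129 - 16128 = 1, so (x, y) = (127, 3) solves the equation, and by the theorem it is the least positive solution.

(x, y) = (127, 3)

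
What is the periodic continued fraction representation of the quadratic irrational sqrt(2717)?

[52; (8, 104)]

Write x_i = (sqrt(2717) + m_i)/d_i with (m_0, d_0) = (0, 1). a_0 = floor(sqrt(2717)) = 52, since 52^2 = 2704 <= 2717 < 2809 = 53^2.
Iterate m_{i+1} = d_i*a_i - m_i, d_{i+1} = (2717 - m_{i+1}^2)/d_i, a_{i+1} = floor((a_0 + m_{i+1})/d_{i+1}):
  m_1 = 1*52 - 0 = 52, d_1 = (2717 - 52^2)/1 = 13/1 = 13, a_1 = floor((52 + 52)/13) = 8.
  m_2 = 13*8 - 52 = 52, d_2 = (2717 - 52^2)/13 = 13/13 = 1, a_2 = floor((52 + 52)/1) = 104.
  m_3 = 1*104 - 52 = 52, d_3 = (2717 - 52^2)/1 = 13/1 = 13: (m_3, d_3) = (m_1, d_1) = (52, 13), so from here the quotients repeat a_1, a_2; the period length is 2.
Hence the expansion of sqrt(2717) is a_0 = 52 followed by the repeating block 8, 104 (period 2).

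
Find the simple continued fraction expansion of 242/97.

[2; 2, 48]

Run the Euclidean algorithm on 242 and 97; the successive quotients are the partial quotients a_0, a_1, ... (each step inverts the fractional part left over by the previous one):
  242 = 2*97 + 48, so a_0 = 2.
  97 = 2*48 + 1, so a_1 = 2.
  48 = 48*1 + 0, so a_2 = 48.
The remainder reaches 0 after 3 divisions, so the expansion has 3 partial quotients, read off in order.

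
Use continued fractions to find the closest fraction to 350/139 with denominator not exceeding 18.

Expand x = 350/139 as a continued fraction with the Euclidean algorithm:
  350 = 2*139 + 72, so a_0 = 2.
  139 = 1*72 + 67, so a_1 = 1.
  72 = 1*67 + 5, so a_2 = 1.
  67 = 13*5 + 2, so a_3 = 13.
  5 = 2*2 + 1, so a_4 = 2.
  2 = 2*1 + 0, so a_5 = 2.
so x = [2; 1, 1, 13, 2, 2].
Convergents (p_i = a_i*p_{i-1} + p_{i-2}, q_i = a_i*q_{i-1} + q_{i-2} with p_{-2}=0, p_{-1}=1, q_{-2}=1, q_{-1}=0), until the denominator exceeds 18:
  i=0: a_0=2, p_0 = 2*1 + 0 = 2, q_0 = 2*0 + 1 = 1.
  i=1: a_1=1, p_1 = 1*2 + 1 = 3, q_1 = 1*1 + 0 = 1.
  i=2: a_2=1, p_2 = 1*3 + 2 = 5, q_2 = 1*1 + 1 = 2.
  i=3: a_3=13, p_3 = 13*5 + 3 = 68, q_3 = 13*2 + 1 = 27.
q_3 = 27 > 18, so the last convergent with denominator <= 18 is p_2/q_2 = 5/2.
The closest fraction with denominator <= 18 is either p_2/q_2 or the intermediate fraction (k*p_2 + p_1)/(k*q_2 + q_1) with the largest k >= 1 whose denominator stays <= 18; these approach x as k grows, and every other convergent or intermediate fraction in range is farther away.
Largest k: floor((18 - q_1)/q_2) = floor((18 - 1)/2) = 8.
That gives (8*5 + 3)/(8*2 + 1) = 43/17.
Compare the errors: |x - 5/2| = |350*2 - 5*139|/(139*2) = 5/278, and |x - 43/17| = |350*17 - 43*139|/(139*17) = 27/2363.
Cross-multiplying, 27*278 = 7506 < 11815 = 5*2363, so 27/2363 is smaller: the intermediate fraction 43/17 is closer to x than 5/2.

43/17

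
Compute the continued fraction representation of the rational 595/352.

Run the Euclidean algorithm on 595 and 352; the successive quotients are the partial quotients a_0, a_1, ... (each step inverts the fractional part left over by the previous one):
  595 = 1*352 + 243, so a_0 = 1.
  352 = 1*243 + 109, so a_1 = 1.
  243 = 2*109 + 25, so a_2 = 2.
  109 = 4*25 + 9, so a_3 = 4.
  25 = 2*9 + 7, so a_4 = 2.
  9 = 1*7 + 2, so a_5 = 1.
  7 = 3*2 + 1, so a_6 = 3.
  2 = 2*1 + 0, so a_7 = 2.
The remainder reaches 0 after 8 divisions, so the expansion has 8 partial quotients, read off in order.

[1; 1, 2, 4, 2, 1, 3, 2]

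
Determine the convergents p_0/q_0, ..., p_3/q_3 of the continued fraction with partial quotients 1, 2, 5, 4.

1/1, 3/2, 16/11, 67/46

Using the convergent recurrence p_i = a_i*p_{i-1} + p_{i-2}, q_i = a_i*q_{i-1} + q_{i-2} with p_{-2}=0, p_{-1}=1, q_{-2}=1, q_{-1}=0:
  i=0: a_0=1, p_0 = 1*1 + 0 = 1, q_0 = 1*0 + 1 = 1.
  i=1: a_1=2, p_1 = 2*1 + 1 = 3, q_1 = 2*1 + 0 = 2.
  i=2: a_2=5, p_2 = 5*3 + 1 = 16, q_2 = 5*2 + 1 = 11.
  i=3: a_3=4, p_3 = 4*16 + 3 = 67, q_3 = 4*11 + 2 = 46.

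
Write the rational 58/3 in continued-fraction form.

[19; 3]

Run the Euclidean algorithm on 58 and 3; the successive quotients are the partial quotients a_0, a_1, ... (each step inverts the fractional part left over by the previous one):
  58 = 19*3 + 1, so a_0 = 19.
  3 = 3*1 + 0, so a_1 = 3.
The remainder reaches 0 after 2 divisions, so the expansion has 2 partial quotients, read off in order.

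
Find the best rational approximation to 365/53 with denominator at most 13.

Expand x = 365/53 as a continued fraction with the Euclidean algorithm:
  365 = 6*53 + 47, so a_0 = 6.
  53 = 1*47 + 6, so a_1 = 1.
  47 = 7*6 + 5, so a_2 = 7.
  6 = 1*5 + 1, so a_3 = 1.
  5 = 5*1 + 0, so a_4 = 5.
so x = [6; 1, 7, 1, 5].
Convergents (p_i = a_i*p_{i-1} + p_{i-2}, q_i = a_i*q_{i-1} + q_{i-2} with p_{-2}=0, p_{-1}=1, q_{-2}=1, q_{-1}=0), until the denominator exceeds 13:
  i=0: a_0=6, p_0 = 6*1 + 0 = 6, q_0 = 6*0 + 1 = 1.
  i=1: a_1=1, p_1 = 1*6 + 1 = 7, q_1 = 1*1 + 0 = 1.
  i=2: a_2=7, p_2 = 7*7 + 6 = 55, q_2 = 7*1 + 1 = 8.
  i=3: a_3=1, p_3 = 1*55 + 7 = 62, q_3 = 1*8 + 1 = 9.
  i=4: a_4=5, p_4 = 5*62 + 55 = 365, q_4 = 5*9 + 8 = 53.
q_4 = 53 > 13, so the last convergent with denominator <= 13 is p_3/q_3 = 62/9.
The closest fraction with denominator <= 13 is either p_3/q_3 or the intermediate fraction (k*p_3 + p_2)/(k*q_3 + q_2) with the largest k >= 1 whose denominator stays <= 13; these approach x as k grows, and every other convergent or intermediate fraction in range is farther away.
Largest k: floor((13 - q_2)/q_3) = floor((13 - 8)/9) = 0.
Since k = 0, no intermediate fraction beyond p_3/q_3 has denominator <= 13, so the convergent 62/9 is the closest (its error is |365*9 - 62*53|/(53*9) = 1/477).

62/9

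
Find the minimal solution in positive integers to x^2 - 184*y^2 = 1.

First expand sqrt(184) as a continued fraction. With x_i = (sqrt(184) + m_i)/d_i and (m_0, d_0) = (0, 1): a_0 = floor(sqrt(184)) = 13, since 13^2 = 169 <= 184 < 196 = 14^2.
Iterate m_{i+1} = d_i*a_i - m_i, d_{i+1} = (184 - m_{i+1}^2)/d_i, a_{i+1} = floor((a_0 + m_{i+1})/d_{i+1}):
  m_1 = 1*13 - 0 = 13, d_1 = (184 - 13^2)/1 = 15/1 = 15, a_1 = floor((13 + 13)/15) = 1.
  m_2 = 15*1 - 13 = 2, d_2 = (184 - 2^2)/15 = 180/15 = 12, a_2 = floor((13 + 2)/12) = 1.
  m_3 = 12*1 - 2 = 10, d_3 = (184 - 10^2)/12 = 84/12 = 7, a_3 = floor((13 + 10)/7) = 3.
  m_4 = 7*3 - 10 = 11, d_4 = (184 - 11^2)/7 = 63/7 = 9, a_4 = floor((13 + 11)/9) = 2.
  m_5 = 9*2 - 11 = 7, d_5 = (184 - 7^2)/9 = 135/9 = 15, a_5 = floor((13 + 7)/15) = 1.
  m_6 = 15*1 - 7 = 8, d_6 = (184 - 8^2)/15 = 120/15 = 8, a_6 = floor((13 + 8)/8) = 2.
  m_7 = 8*2 - 8 = 8, d_7 = (184 - 8^2)/8 = 120/8 = 15, a_7 = floor((13 + 8)/15) = 1.
  m_8 = 15*1 - 8 = 7, d_8 = (184 - 7^2)/15 = 135/15 = 9, a_8 = floor((13 + 7)/9) = 2.
  m_9 = 9*2 - 7 = 11, d_9 = (184 - 11^2)/9 = 63/9 = 7, a_9 = floor((13 + 11)/7) = 3.
  m_10 = 7*3 - 11 = 10, d_10 = (184 - 10^2)/7 = 84/7 = 12, a_10 = floor((13 + 10)/12) = 1.
  m_11 = 12*1 - 10 = 2, d_11 = (184 - 2^2)/12 = 180/12 = 15, a_11 = floor((13 + 2)/15) = 1.
  m_12 = 15*1 - 2 = 13, d_12 = (184 - 13^2)/15 = 15/15 = 1, a_12 = floor((13 + 13)/1) = 26.
  m_13 = 1*26 - 13 = 13, d_13 = (184 - 13^2)/1 = 15/1 = 15: (m_13, d_13) = (m_1, d_1) = (13, 15), so from here the quotients repeat a_1, ..., a_12; the period length is 12.
So sqrt(184) = [13; (1, 1, 3, 2, 1, 2, 1, 2, 3, 1, 1, 26)] with period length k = 12.
k is even, so the fundamental solution of x^2 - 184y^2 = 1 is (p_{k-1}, q_{k-1}) = (p_11, q_11); compute convergents through index 11.
Convergents (p_i = a_i*p_{i-1} + p_{i-2}, q_i = a_i*q_{i-1} + q_{i-2} with p_{-2}=0, p_{-1}=1, q_{-2}=1, q_{-1}=0):
  i=0: a_0=13, p_0 = 13*1 + 0 = 13, q_0 = 13*0 + 1 = 1.
  i=1: a_1=1, p_1 = 1*13 + 1 = 14, q_1 = 1*1 + 0 = 1.
  i=2: a_2=1, p_2 = 1*14 + 13 = 27, q_2 = 1*1 + 1 = 2.
  i=3: a_3=3, p_3 = 3*27 + 14 = 95, q_3 = 3*2 + 1 = 7.
  i=4: a_4=2, p_4 = 2*95 + 27 = 217, q_4 = 2*7 + 2 = 16.
  i=5: a_5=1, p_5 = 1*217 + 95 = 312, q_5 = 1*16 + 7 = 23.
  i=6: a_6=2, p_6 = 2*312 + 217 = 841, q_6 = 2*23 + 16 = 62.
  i=7: a_7=1, p_7 = 1*841 + 312 = 1153, q_7 = 1*62 + 23 = 85.
  i=8: a_8=2, p_8 = 2*1153 + 841 = 3147, q_8 = 2*85 + 62 = 232.
  i=9: a_9=3, p_9 = 3*3147 + 1153 = 10594, q_9 = 3*232 + 85 = 781.
  i=10: a_10=1, p_10 = 1*10594 + 3147 = 13741, q_10 = 1*781 + 232 = 1013.
  i=11: a_11=1, p_11 = 1*13741 + 10594 = 24335, q_11 = 1*1013 + 781 = 1794.
Check: 24335^2 - 184*1794^2 = 592192225 - 592192224 = 1, so (x, y) = (24335, 1794) solves the equation, and by the theorem it is the least positive solution.

(x, y) = (24335, 1794)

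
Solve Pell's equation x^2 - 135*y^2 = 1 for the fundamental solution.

First expand sqrt(135) as a continued fraction. With x_i = (sqrt(135) + m_i)/d_i and (m_0, d_0) = (0, 1): a_0 = floor(sqrt(135)) = 11, since 11^2 = 121 <= 135 < 144 = 12^2.
Iterate m_{i+1} = d_i*a_i - m_i, d_{i+1} = (135 - m_{i+1}^2)/d_i, a_{i+1} = floor((a_0 + m_{i+1})/d_{i+1}):
  m_1 = 1*11 - 0 = 11, d_1 = (135 - 11^2)/1 = 14/1 = 14, a_1 = floor((11 + 11)/14) = 1.
  m_2 = 14*1 - 11 = 3, d_2 = (135 - 3^2)/14 = 126/14 = 9, a_2 = floor((11 + 3)/9) = 1.
  m_3 = 9*1 - 3 = 6, d_3 = (135 - 6^2)/9 = 99/9 = 11, a_3 = floor((11 + 6)/11) = 1.
  m_4 = 11*1 - 6 = 5, d_4 = (135 - 5^2)/11 = 110/11 = 10, a_4 = floor((11 + 5)/10) = 1.
  m_5 = 10*1 - 5 = 5, d_5 = (135 - 5^2)/10 = 110/10 = 11, a_5 = floor((11 + 5)/11) = 1.
  m_6 = 11*1 - 5 = 6, d_6 = (135 - 6^2)/11 = 99/11 = 9, a_6 = floor((11 + 6)/9) = 1.
  m_7 = 9*1 - 6 = 3, d_7 = (135 - 3^2)/9 = 126/9 = 14, a_7 = floor((11 + 3)/14) = 1.
  m_8 = 14*1 - 3 = 11, d_8 = (135 - 11^2)/14 = 14/14 = 1, a_8 = floor((11 + 11)/1) = 22.
  m_9 = 1*22 - 11 = 11, d_9 = (135 - 11^2)/1 = 14/1 = 14: (m_9, d_9) = (m_1, d_1) = (11, 14), so from here the quotients repeat a_1, ..., a_8; the period length is 8.
So sqrt(135) = [11; (1, 1, 1, 1, 1, 1, 1, 22)] with period length k = 8.
k is even, so the fundamental solution of x^2 - 135y^2 = 1 is (p_{k-1}, q_{k-1}) = (p_7, q_7); compute convergents through index 7.
Convergents (p_i = a_i*p_{i-1} + p_{i-2}, q_i = a_i*q_{i-1} + q_{i-2} with p_{-2}=0, p_{-1}=1, q_{-2}=1, q_{-1}=0):
  i=0: a_0=11, p_0 = 11*1 + 0 = 11, q_0 = 11*0 + 1 = 1.
  i=1: a_1=1, p_1 = 1*11 + 1 = 12, q_1 = 1*1 + 0 = 1.
  i=2: a_2=1, p_2 = 1*12 + 11 = 23, q_2 = 1*1 + 1 = 2.
  i=3: a_3=1, p_3 = 1*23 + 12 = 35, q_3 = 1*2 + 1 = 3.
  i=4: a_4=1, p_4 = 1*35 + 23 = 58, q_4 = 1*3 + 2 = 5.
  i=5: a_5=1, p_5 = 1*58 + 35 = 93, q_5 = 1*5 + 3 = 8.
  i=6: a_6=1, p_6 = 1*93 + 58 = 151, q_6 = 1*8 + 5 = 13.
  i=7: a_7=1, p_7 = 1*151 + 93 = 244, q_7 = 1*13 + 8 = 21.
Check: 244^2 - 135*21^2 = 59536 - 59535 = 1, so (x, y) = (244, 21) solves the equation, and by the theorem it is the least positive solution.

(x, y) = (244, 21)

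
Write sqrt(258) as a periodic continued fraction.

Write x_i = (sqrt(258) + m_i)/d_i with (m_0, d_0) = (0, 1). a_0 = floor(sqrt(258)) = 16, since 16^2 = 256 <= 258 < 289 = 17^2.
Iterate m_{i+1} = d_i*a_i - m_i, d_{i+1} = (258 - m_{i+1}^2)/d_i, a_{i+1} = floor((a_0 + m_{i+1})/d_{i+1}):
  m_1 = 1*16 - 0 = 16, d_1 = (258 - 16^2)/1 = 2/1 = 2, a_1 = floor((16 + 16)/2) = 16.
  m_2 = 2*16 - 16 = 16, d_2 = (258 - 16^2)/2 = 2/2 = 1, a_2 = floor((16 + 16)/1) = 32.
  m_3 = 1*32 - 16 = 16, d_3 = (258 - 16^2)/1 = 2/1 = 2: (m_3, d_3) = (m_1, d_1) = (16, 2), so from here the quotients repeat a_1, a_2; the period length is 2.
Hence the expansion of sqrt(258) is a_0 = 16 followed by the repeating block 16, 32 (period 2).

[16; (16, 32)]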